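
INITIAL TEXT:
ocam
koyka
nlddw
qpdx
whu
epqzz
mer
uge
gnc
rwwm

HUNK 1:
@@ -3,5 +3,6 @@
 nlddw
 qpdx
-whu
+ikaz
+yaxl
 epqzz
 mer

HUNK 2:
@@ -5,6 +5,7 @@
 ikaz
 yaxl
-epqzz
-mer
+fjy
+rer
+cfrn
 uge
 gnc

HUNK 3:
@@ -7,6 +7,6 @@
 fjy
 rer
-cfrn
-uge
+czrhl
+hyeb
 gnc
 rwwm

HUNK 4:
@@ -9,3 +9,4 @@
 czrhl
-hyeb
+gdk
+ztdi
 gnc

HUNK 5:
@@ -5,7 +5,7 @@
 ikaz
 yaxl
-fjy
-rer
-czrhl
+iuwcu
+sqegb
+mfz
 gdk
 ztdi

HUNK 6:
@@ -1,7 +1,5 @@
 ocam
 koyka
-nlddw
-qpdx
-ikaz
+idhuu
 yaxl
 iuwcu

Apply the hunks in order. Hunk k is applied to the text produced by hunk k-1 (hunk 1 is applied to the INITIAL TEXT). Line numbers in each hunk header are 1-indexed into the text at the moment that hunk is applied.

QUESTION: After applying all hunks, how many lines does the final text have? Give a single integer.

Answer: 11

Derivation:
Hunk 1: at line 3 remove [whu] add [ikaz,yaxl] -> 11 lines: ocam koyka nlddw qpdx ikaz yaxl epqzz mer uge gnc rwwm
Hunk 2: at line 5 remove [epqzz,mer] add [fjy,rer,cfrn] -> 12 lines: ocam koyka nlddw qpdx ikaz yaxl fjy rer cfrn uge gnc rwwm
Hunk 3: at line 7 remove [cfrn,uge] add [czrhl,hyeb] -> 12 lines: ocam koyka nlddw qpdx ikaz yaxl fjy rer czrhl hyeb gnc rwwm
Hunk 4: at line 9 remove [hyeb] add [gdk,ztdi] -> 13 lines: ocam koyka nlddw qpdx ikaz yaxl fjy rer czrhl gdk ztdi gnc rwwm
Hunk 5: at line 5 remove [fjy,rer,czrhl] add [iuwcu,sqegb,mfz] -> 13 lines: ocam koyka nlddw qpdx ikaz yaxl iuwcu sqegb mfz gdk ztdi gnc rwwm
Hunk 6: at line 1 remove [nlddw,qpdx,ikaz] add [idhuu] -> 11 lines: ocam koyka idhuu yaxl iuwcu sqegb mfz gdk ztdi gnc rwwm
Final line count: 11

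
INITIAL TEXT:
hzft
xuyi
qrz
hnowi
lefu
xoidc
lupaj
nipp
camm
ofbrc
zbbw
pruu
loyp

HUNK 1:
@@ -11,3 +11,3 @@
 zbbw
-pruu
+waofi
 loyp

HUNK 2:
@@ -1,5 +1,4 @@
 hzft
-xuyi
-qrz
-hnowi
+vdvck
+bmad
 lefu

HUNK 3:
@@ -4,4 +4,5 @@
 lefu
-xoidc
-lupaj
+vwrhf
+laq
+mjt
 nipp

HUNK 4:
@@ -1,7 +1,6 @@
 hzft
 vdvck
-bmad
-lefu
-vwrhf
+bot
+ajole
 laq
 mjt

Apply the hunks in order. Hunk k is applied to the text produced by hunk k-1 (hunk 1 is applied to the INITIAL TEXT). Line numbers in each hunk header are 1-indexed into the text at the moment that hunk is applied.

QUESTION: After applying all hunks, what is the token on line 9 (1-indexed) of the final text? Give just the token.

Hunk 1: at line 11 remove [pruu] add [waofi] -> 13 lines: hzft xuyi qrz hnowi lefu xoidc lupaj nipp camm ofbrc zbbw waofi loyp
Hunk 2: at line 1 remove [xuyi,qrz,hnowi] add [vdvck,bmad] -> 12 lines: hzft vdvck bmad lefu xoidc lupaj nipp camm ofbrc zbbw waofi loyp
Hunk 3: at line 4 remove [xoidc,lupaj] add [vwrhf,laq,mjt] -> 13 lines: hzft vdvck bmad lefu vwrhf laq mjt nipp camm ofbrc zbbw waofi loyp
Hunk 4: at line 1 remove [bmad,lefu,vwrhf] add [bot,ajole] -> 12 lines: hzft vdvck bot ajole laq mjt nipp camm ofbrc zbbw waofi loyp
Final line 9: ofbrc

Answer: ofbrc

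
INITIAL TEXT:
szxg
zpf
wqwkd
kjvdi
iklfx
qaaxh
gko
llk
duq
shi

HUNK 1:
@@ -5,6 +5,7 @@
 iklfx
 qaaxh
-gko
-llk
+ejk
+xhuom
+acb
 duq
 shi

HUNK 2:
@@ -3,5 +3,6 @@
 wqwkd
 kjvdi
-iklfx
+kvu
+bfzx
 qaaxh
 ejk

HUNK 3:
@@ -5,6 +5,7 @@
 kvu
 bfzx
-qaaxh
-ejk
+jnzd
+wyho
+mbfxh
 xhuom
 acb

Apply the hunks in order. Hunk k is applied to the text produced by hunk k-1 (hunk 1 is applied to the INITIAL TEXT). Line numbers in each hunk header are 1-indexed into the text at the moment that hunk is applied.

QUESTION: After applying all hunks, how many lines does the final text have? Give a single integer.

Hunk 1: at line 5 remove [gko,llk] add [ejk,xhuom,acb] -> 11 lines: szxg zpf wqwkd kjvdi iklfx qaaxh ejk xhuom acb duq shi
Hunk 2: at line 3 remove [iklfx] add [kvu,bfzx] -> 12 lines: szxg zpf wqwkd kjvdi kvu bfzx qaaxh ejk xhuom acb duq shi
Hunk 3: at line 5 remove [qaaxh,ejk] add [jnzd,wyho,mbfxh] -> 13 lines: szxg zpf wqwkd kjvdi kvu bfzx jnzd wyho mbfxh xhuom acb duq shi
Final line count: 13

Answer: 13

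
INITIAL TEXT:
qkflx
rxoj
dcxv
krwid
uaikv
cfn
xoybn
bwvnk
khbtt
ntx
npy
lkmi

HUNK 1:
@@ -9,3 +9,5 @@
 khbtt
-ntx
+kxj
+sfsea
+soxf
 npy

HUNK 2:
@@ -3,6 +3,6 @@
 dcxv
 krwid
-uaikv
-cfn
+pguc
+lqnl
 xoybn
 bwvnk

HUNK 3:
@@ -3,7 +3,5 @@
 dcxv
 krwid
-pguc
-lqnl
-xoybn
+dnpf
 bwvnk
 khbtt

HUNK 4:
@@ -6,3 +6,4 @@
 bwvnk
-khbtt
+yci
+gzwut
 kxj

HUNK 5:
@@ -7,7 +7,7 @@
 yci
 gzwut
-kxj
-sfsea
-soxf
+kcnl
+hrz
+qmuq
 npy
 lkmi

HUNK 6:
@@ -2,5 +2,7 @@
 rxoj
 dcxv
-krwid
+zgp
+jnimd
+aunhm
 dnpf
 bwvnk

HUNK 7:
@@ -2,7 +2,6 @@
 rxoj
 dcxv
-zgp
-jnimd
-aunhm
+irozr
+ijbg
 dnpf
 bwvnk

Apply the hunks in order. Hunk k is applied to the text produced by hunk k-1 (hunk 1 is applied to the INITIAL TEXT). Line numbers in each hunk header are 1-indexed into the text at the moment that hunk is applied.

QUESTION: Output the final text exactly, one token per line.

Answer: qkflx
rxoj
dcxv
irozr
ijbg
dnpf
bwvnk
yci
gzwut
kcnl
hrz
qmuq
npy
lkmi

Derivation:
Hunk 1: at line 9 remove [ntx] add [kxj,sfsea,soxf] -> 14 lines: qkflx rxoj dcxv krwid uaikv cfn xoybn bwvnk khbtt kxj sfsea soxf npy lkmi
Hunk 2: at line 3 remove [uaikv,cfn] add [pguc,lqnl] -> 14 lines: qkflx rxoj dcxv krwid pguc lqnl xoybn bwvnk khbtt kxj sfsea soxf npy lkmi
Hunk 3: at line 3 remove [pguc,lqnl,xoybn] add [dnpf] -> 12 lines: qkflx rxoj dcxv krwid dnpf bwvnk khbtt kxj sfsea soxf npy lkmi
Hunk 4: at line 6 remove [khbtt] add [yci,gzwut] -> 13 lines: qkflx rxoj dcxv krwid dnpf bwvnk yci gzwut kxj sfsea soxf npy lkmi
Hunk 5: at line 7 remove [kxj,sfsea,soxf] add [kcnl,hrz,qmuq] -> 13 lines: qkflx rxoj dcxv krwid dnpf bwvnk yci gzwut kcnl hrz qmuq npy lkmi
Hunk 6: at line 2 remove [krwid] add [zgp,jnimd,aunhm] -> 15 lines: qkflx rxoj dcxv zgp jnimd aunhm dnpf bwvnk yci gzwut kcnl hrz qmuq npy lkmi
Hunk 7: at line 2 remove [zgp,jnimd,aunhm] add [irozr,ijbg] -> 14 lines: qkflx rxoj dcxv irozr ijbg dnpf bwvnk yci gzwut kcnl hrz qmuq npy lkmi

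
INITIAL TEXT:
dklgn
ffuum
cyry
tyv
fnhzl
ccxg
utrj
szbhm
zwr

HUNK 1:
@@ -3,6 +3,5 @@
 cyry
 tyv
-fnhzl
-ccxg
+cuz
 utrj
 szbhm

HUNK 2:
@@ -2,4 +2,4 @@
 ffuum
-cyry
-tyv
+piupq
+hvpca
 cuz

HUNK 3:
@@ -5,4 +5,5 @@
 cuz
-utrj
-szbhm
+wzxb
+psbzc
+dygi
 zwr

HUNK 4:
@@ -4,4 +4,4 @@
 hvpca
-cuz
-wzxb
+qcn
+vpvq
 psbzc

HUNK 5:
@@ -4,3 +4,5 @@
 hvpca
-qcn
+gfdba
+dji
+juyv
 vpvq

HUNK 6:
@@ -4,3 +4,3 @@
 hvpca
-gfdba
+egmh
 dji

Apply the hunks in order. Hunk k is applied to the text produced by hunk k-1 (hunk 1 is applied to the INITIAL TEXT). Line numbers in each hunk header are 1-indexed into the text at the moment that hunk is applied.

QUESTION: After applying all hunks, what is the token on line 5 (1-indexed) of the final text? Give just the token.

Answer: egmh

Derivation:
Hunk 1: at line 3 remove [fnhzl,ccxg] add [cuz] -> 8 lines: dklgn ffuum cyry tyv cuz utrj szbhm zwr
Hunk 2: at line 2 remove [cyry,tyv] add [piupq,hvpca] -> 8 lines: dklgn ffuum piupq hvpca cuz utrj szbhm zwr
Hunk 3: at line 5 remove [utrj,szbhm] add [wzxb,psbzc,dygi] -> 9 lines: dklgn ffuum piupq hvpca cuz wzxb psbzc dygi zwr
Hunk 4: at line 4 remove [cuz,wzxb] add [qcn,vpvq] -> 9 lines: dklgn ffuum piupq hvpca qcn vpvq psbzc dygi zwr
Hunk 5: at line 4 remove [qcn] add [gfdba,dji,juyv] -> 11 lines: dklgn ffuum piupq hvpca gfdba dji juyv vpvq psbzc dygi zwr
Hunk 6: at line 4 remove [gfdba] add [egmh] -> 11 lines: dklgn ffuum piupq hvpca egmh dji juyv vpvq psbzc dygi zwr
Final line 5: egmh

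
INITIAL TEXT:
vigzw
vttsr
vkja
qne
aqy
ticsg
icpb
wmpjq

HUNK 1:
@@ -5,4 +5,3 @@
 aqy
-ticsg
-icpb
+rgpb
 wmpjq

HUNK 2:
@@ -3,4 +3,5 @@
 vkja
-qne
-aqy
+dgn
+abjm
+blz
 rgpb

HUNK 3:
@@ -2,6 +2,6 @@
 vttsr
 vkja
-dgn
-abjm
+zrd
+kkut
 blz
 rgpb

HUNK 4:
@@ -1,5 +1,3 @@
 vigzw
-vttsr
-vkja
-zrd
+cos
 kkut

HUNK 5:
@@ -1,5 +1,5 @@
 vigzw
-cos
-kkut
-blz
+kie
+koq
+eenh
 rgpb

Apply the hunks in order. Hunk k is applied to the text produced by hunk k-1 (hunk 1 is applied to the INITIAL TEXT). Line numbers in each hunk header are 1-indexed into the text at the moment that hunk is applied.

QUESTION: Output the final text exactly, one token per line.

Answer: vigzw
kie
koq
eenh
rgpb
wmpjq

Derivation:
Hunk 1: at line 5 remove [ticsg,icpb] add [rgpb] -> 7 lines: vigzw vttsr vkja qne aqy rgpb wmpjq
Hunk 2: at line 3 remove [qne,aqy] add [dgn,abjm,blz] -> 8 lines: vigzw vttsr vkja dgn abjm blz rgpb wmpjq
Hunk 3: at line 2 remove [dgn,abjm] add [zrd,kkut] -> 8 lines: vigzw vttsr vkja zrd kkut blz rgpb wmpjq
Hunk 4: at line 1 remove [vttsr,vkja,zrd] add [cos] -> 6 lines: vigzw cos kkut blz rgpb wmpjq
Hunk 5: at line 1 remove [cos,kkut,blz] add [kie,koq,eenh] -> 6 lines: vigzw kie koq eenh rgpb wmpjq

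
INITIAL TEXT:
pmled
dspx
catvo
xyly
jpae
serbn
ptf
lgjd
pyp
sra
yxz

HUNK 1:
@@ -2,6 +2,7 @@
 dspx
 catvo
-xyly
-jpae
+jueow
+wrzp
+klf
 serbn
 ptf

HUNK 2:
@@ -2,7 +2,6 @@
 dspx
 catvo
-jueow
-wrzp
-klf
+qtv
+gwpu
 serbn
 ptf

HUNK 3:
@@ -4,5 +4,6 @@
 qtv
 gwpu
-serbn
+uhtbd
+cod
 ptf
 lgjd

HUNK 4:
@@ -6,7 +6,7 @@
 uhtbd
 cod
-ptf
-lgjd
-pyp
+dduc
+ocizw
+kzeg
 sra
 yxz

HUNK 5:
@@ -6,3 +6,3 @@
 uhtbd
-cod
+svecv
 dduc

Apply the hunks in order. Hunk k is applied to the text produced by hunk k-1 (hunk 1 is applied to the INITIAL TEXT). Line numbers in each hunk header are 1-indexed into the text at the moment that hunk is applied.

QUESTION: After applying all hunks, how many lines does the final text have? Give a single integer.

Answer: 12

Derivation:
Hunk 1: at line 2 remove [xyly,jpae] add [jueow,wrzp,klf] -> 12 lines: pmled dspx catvo jueow wrzp klf serbn ptf lgjd pyp sra yxz
Hunk 2: at line 2 remove [jueow,wrzp,klf] add [qtv,gwpu] -> 11 lines: pmled dspx catvo qtv gwpu serbn ptf lgjd pyp sra yxz
Hunk 3: at line 4 remove [serbn] add [uhtbd,cod] -> 12 lines: pmled dspx catvo qtv gwpu uhtbd cod ptf lgjd pyp sra yxz
Hunk 4: at line 6 remove [ptf,lgjd,pyp] add [dduc,ocizw,kzeg] -> 12 lines: pmled dspx catvo qtv gwpu uhtbd cod dduc ocizw kzeg sra yxz
Hunk 5: at line 6 remove [cod] add [svecv] -> 12 lines: pmled dspx catvo qtv gwpu uhtbd svecv dduc ocizw kzeg sra yxz
Final line count: 12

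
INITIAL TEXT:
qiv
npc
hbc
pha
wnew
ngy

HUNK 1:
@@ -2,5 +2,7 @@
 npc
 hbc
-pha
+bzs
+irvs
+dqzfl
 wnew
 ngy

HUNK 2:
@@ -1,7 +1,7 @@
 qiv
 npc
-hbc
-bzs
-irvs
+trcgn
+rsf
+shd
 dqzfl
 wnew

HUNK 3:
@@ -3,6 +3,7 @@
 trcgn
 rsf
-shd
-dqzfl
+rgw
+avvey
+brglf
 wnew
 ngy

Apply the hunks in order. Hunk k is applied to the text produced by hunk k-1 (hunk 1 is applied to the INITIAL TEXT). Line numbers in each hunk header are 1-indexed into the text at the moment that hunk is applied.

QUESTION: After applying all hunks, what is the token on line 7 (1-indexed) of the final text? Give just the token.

Answer: brglf

Derivation:
Hunk 1: at line 2 remove [pha] add [bzs,irvs,dqzfl] -> 8 lines: qiv npc hbc bzs irvs dqzfl wnew ngy
Hunk 2: at line 1 remove [hbc,bzs,irvs] add [trcgn,rsf,shd] -> 8 lines: qiv npc trcgn rsf shd dqzfl wnew ngy
Hunk 3: at line 3 remove [shd,dqzfl] add [rgw,avvey,brglf] -> 9 lines: qiv npc trcgn rsf rgw avvey brglf wnew ngy
Final line 7: brglf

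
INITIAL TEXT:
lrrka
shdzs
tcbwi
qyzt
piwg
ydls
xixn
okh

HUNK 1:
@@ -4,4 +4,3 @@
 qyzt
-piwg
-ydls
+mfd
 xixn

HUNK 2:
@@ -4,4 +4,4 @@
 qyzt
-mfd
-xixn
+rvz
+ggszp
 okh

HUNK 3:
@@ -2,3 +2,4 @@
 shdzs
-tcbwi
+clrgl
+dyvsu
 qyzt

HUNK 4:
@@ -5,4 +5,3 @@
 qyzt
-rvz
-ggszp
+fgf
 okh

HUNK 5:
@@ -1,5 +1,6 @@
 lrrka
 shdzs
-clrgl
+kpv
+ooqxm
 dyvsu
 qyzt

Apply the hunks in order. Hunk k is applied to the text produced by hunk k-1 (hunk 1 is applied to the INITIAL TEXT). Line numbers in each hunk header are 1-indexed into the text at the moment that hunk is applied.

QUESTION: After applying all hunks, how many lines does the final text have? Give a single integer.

Hunk 1: at line 4 remove [piwg,ydls] add [mfd] -> 7 lines: lrrka shdzs tcbwi qyzt mfd xixn okh
Hunk 2: at line 4 remove [mfd,xixn] add [rvz,ggszp] -> 7 lines: lrrka shdzs tcbwi qyzt rvz ggszp okh
Hunk 3: at line 2 remove [tcbwi] add [clrgl,dyvsu] -> 8 lines: lrrka shdzs clrgl dyvsu qyzt rvz ggszp okh
Hunk 4: at line 5 remove [rvz,ggszp] add [fgf] -> 7 lines: lrrka shdzs clrgl dyvsu qyzt fgf okh
Hunk 5: at line 1 remove [clrgl] add [kpv,ooqxm] -> 8 lines: lrrka shdzs kpv ooqxm dyvsu qyzt fgf okh
Final line count: 8

Answer: 8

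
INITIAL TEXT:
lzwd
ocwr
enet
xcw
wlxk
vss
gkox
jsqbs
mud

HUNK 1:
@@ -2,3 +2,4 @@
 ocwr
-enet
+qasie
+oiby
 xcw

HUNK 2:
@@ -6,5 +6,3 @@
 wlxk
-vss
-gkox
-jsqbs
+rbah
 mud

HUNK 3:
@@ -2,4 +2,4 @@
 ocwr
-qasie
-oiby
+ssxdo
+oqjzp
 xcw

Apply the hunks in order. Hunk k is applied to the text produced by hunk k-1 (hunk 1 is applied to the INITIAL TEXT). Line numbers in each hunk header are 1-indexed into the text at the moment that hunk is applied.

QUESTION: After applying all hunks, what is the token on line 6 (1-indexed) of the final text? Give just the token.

Hunk 1: at line 2 remove [enet] add [qasie,oiby] -> 10 lines: lzwd ocwr qasie oiby xcw wlxk vss gkox jsqbs mud
Hunk 2: at line 6 remove [vss,gkox,jsqbs] add [rbah] -> 8 lines: lzwd ocwr qasie oiby xcw wlxk rbah mud
Hunk 3: at line 2 remove [qasie,oiby] add [ssxdo,oqjzp] -> 8 lines: lzwd ocwr ssxdo oqjzp xcw wlxk rbah mud
Final line 6: wlxk

Answer: wlxk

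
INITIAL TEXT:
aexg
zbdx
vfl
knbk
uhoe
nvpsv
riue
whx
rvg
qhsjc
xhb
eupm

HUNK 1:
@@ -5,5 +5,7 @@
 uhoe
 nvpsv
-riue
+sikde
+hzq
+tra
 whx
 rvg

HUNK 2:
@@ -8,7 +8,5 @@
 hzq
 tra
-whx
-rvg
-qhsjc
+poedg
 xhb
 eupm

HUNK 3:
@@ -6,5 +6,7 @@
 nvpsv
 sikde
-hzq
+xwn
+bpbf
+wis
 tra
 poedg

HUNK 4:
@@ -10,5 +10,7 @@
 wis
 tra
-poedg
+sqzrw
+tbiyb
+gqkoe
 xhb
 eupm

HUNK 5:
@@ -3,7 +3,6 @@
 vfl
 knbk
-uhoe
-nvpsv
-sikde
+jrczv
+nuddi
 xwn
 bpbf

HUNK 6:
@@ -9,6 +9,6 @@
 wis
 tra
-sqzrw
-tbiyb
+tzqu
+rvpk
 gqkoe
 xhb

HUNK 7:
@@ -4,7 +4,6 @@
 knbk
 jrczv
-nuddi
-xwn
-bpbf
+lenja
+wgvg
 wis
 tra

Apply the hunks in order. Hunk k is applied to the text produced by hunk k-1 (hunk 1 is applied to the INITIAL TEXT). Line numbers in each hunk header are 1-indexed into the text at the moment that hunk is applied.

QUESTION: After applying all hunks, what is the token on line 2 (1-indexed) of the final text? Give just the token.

Hunk 1: at line 5 remove [riue] add [sikde,hzq,tra] -> 14 lines: aexg zbdx vfl knbk uhoe nvpsv sikde hzq tra whx rvg qhsjc xhb eupm
Hunk 2: at line 8 remove [whx,rvg,qhsjc] add [poedg] -> 12 lines: aexg zbdx vfl knbk uhoe nvpsv sikde hzq tra poedg xhb eupm
Hunk 3: at line 6 remove [hzq] add [xwn,bpbf,wis] -> 14 lines: aexg zbdx vfl knbk uhoe nvpsv sikde xwn bpbf wis tra poedg xhb eupm
Hunk 4: at line 10 remove [poedg] add [sqzrw,tbiyb,gqkoe] -> 16 lines: aexg zbdx vfl knbk uhoe nvpsv sikde xwn bpbf wis tra sqzrw tbiyb gqkoe xhb eupm
Hunk 5: at line 3 remove [uhoe,nvpsv,sikde] add [jrczv,nuddi] -> 15 lines: aexg zbdx vfl knbk jrczv nuddi xwn bpbf wis tra sqzrw tbiyb gqkoe xhb eupm
Hunk 6: at line 9 remove [sqzrw,tbiyb] add [tzqu,rvpk] -> 15 lines: aexg zbdx vfl knbk jrczv nuddi xwn bpbf wis tra tzqu rvpk gqkoe xhb eupm
Hunk 7: at line 4 remove [nuddi,xwn,bpbf] add [lenja,wgvg] -> 14 lines: aexg zbdx vfl knbk jrczv lenja wgvg wis tra tzqu rvpk gqkoe xhb eupm
Final line 2: zbdx

Answer: zbdx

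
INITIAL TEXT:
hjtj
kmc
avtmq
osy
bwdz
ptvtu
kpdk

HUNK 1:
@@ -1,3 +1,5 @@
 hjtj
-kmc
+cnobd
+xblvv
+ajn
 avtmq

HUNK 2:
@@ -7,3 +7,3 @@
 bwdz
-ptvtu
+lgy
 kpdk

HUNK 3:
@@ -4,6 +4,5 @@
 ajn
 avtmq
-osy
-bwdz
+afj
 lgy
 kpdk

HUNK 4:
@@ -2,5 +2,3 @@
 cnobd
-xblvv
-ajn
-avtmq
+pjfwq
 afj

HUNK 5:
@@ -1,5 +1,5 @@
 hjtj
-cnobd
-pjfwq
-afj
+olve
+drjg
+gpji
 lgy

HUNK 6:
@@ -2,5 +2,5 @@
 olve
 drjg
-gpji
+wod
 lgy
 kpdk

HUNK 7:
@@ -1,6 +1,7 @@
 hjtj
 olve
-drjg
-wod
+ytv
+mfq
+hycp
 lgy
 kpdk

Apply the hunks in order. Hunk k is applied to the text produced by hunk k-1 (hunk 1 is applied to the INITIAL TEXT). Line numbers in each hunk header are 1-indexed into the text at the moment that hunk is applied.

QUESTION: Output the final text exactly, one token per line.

Hunk 1: at line 1 remove [kmc] add [cnobd,xblvv,ajn] -> 9 lines: hjtj cnobd xblvv ajn avtmq osy bwdz ptvtu kpdk
Hunk 2: at line 7 remove [ptvtu] add [lgy] -> 9 lines: hjtj cnobd xblvv ajn avtmq osy bwdz lgy kpdk
Hunk 3: at line 4 remove [osy,bwdz] add [afj] -> 8 lines: hjtj cnobd xblvv ajn avtmq afj lgy kpdk
Hunk 4: at line 2 remove [xblvv,ajn,avtmq] add [pjfwq] -> 6 lines: hjtj cnobd pjfwq afj lgy kpdk
Hunk 5: at line 1 remove [cnobd,pjfwq,afj] add [olve,drjg,gpji] -> 6 lines: hjtj olve drjg gpji lgy kpdk
Hunk 6: at line 2 remove [gpji] add [wod] -> 6 lines: hjtj olve drjg wod lgy kpdk
Hunk 7: at line 1 remove [drjg,wod] add [ytv,mfq,hycp] -> 7 lines: hjtj olve ytv mfq hycp lgy kpdk

Answer: hjtj
olve
ytv
mfq
hycp
lgy
kpdk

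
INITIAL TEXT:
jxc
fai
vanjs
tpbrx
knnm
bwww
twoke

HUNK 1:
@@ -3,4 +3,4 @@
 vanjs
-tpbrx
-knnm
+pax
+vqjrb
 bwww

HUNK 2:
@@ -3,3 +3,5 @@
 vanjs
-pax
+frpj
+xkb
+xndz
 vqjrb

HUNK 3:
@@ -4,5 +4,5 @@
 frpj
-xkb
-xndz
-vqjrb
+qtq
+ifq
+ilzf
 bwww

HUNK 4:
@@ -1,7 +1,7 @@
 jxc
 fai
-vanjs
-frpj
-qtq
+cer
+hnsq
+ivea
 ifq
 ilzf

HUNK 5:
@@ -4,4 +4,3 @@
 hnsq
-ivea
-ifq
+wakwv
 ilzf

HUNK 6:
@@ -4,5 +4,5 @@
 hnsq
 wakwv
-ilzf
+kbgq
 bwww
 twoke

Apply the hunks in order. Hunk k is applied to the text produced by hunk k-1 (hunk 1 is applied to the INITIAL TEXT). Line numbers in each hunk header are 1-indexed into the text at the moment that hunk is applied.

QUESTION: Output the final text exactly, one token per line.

Answer: jxc
fai
cer
hnsq
wakwv
kbgq
bwww
twoke

Derivation:
Hunk 1: at line 3 remove [tpbrx,knnm] add [pax,vqjrb] -> 7 lines: jxc fai vanjs pax vqjrb bwww twoke
Hunk 2: at line 3 remove [pax] add [frpj,xkb,xndz] -> 9 lines: jxc fai vanjs frpj xkb xndz vqjrb bwww twoke
Hunk 3: at line 4 remove [xkb,xndz,vqjrb] add [qtq,ifq,ilzf] -> 9 lines: jxc fai vanjs frpj qtq ifq ilzf bwww twoke
Hunk 4: at line 1 remove [vanjs,frpj,qtq] add [cer,hnsq,ivea] -> 9 lines: jxc fai cer hnsq ivea ifq ilzf bwww twoke
Hunk 5: at line 4 remove [ivea,ifq] add [wakwv] -> 8 lines: jxc fai cer hnsq wakwv ilzf bwww twoke
Hunk 6: at line 4 remove [ilzf] add [kbgq] -> 8 lines: jxc fai cer hnsq wakwv kbgq bwww twoke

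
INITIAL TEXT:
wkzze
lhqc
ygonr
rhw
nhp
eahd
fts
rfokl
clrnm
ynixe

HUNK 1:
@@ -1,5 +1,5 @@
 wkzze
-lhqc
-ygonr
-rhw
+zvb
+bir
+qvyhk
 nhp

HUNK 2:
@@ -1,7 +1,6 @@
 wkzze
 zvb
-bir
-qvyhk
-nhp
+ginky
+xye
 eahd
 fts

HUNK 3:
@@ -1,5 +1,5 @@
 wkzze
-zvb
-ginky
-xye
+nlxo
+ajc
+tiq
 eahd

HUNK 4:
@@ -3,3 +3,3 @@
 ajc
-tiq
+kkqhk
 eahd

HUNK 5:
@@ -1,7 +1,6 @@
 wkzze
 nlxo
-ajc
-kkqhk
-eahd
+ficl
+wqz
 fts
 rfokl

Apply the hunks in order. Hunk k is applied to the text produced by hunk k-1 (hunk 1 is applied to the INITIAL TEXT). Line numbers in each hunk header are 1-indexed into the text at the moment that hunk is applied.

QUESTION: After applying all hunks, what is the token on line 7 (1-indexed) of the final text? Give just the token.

Hunk 1: at line 1 remove [lhqc,ygonr,rhw] add [zvb,bir,qvyhk] -> 10 lines: wkzze zvb bir qvyhk nhp eahd fts rfokl clrnm ynixe
Hunk 2: at line 1 remove [bir,qvyhk,nhp] add [ginky,xye] -> 9 lines: wkzze zvb ginky xye eahd fts rfokl clrnm ynixe
Hunk 3: at line 1 remove [zvb,ginky,xye] add [nlxo,ajc,tiq] -> 9 lines: wkzze nlxo ajc tiq eahd fts rfokl clrnm ynixe
Hunk 4: at line 3 remove [tiq] add [kkqhk] -> 9 lines: wkzze nlxo ajc kkqhk eahd fts rfokl clrnm ynixe
Hunk 5: at line 1 remove [ajc,kkqhk,eahd] add [ficl,wqz] -> 8 lines: wkzze nlxo ficl wqz fts rfokl clrnm ynixe
Final line 7: clrnm

Answer: clrnm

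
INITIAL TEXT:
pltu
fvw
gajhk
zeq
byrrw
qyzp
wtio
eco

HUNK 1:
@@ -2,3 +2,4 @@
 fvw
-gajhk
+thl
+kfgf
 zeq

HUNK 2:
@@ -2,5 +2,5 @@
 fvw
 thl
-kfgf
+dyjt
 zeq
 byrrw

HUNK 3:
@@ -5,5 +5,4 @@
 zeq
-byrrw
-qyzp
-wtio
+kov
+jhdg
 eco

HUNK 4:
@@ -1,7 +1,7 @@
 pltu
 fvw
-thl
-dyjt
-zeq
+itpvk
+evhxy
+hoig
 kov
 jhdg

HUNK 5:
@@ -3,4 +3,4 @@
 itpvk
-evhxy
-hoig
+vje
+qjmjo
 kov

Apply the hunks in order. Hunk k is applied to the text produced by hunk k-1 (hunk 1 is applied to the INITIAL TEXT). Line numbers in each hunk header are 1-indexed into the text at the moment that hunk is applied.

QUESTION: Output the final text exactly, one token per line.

Hunk 1: at line 2 remove [gajhk] add [thl,kfgf] -> 9 lines: pltu fvw thl kfgf zeq byrrw qyzp wtio eco
Hunk 2: at line 2 remove [kfgf] add [dyjt] -> 9 lines: pltu fvw thl dyjt zeq byrrw qyzp wtio eco
Hunk 3: at line 5 remove [byrrw,qyzp,wtio] add [kov,jhdg] -> 8 lines: pltu fvw thl dyjt zeq kov jhdg eco
Hunk 4: at line 1 remove [thl,dyjt,zeq] add [itpvk,evhxy,hoig] -> 8 lines: pltu fvw itpvk evhxy hoig kov jhdg eco
Hunk 5: at line 3 remove [evhxy,hoig] add [vje,qjmjo] -> 8 lines: pltu fvw itpvk vje qjmjo kov jhdg eco

Answer: pltu
fvw
itpvk
vje
qjmjo
kov
jhdg
eco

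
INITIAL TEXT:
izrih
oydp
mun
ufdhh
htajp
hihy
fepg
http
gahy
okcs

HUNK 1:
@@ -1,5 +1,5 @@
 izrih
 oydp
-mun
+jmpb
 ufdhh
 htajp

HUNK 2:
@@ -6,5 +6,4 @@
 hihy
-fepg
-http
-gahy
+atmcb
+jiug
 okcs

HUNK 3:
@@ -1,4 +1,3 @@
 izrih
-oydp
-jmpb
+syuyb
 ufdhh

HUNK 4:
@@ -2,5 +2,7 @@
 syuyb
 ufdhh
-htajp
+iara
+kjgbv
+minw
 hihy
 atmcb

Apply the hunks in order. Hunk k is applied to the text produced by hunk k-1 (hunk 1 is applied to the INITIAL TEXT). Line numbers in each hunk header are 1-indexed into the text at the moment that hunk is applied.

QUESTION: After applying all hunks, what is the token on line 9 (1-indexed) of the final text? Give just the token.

Answer: jiug

Derivation:
Hunk 1: at line 1 remove [mun] add [jmpb] -> 10 lines: izrih oydp jmpb ufdhh htajp hihy fepg http gahy okcs
Hunk 2: at line 6 remove [fepg,http,gahy] add [atmcb,jiug] -> 9 lines: izrih oydp jmpb ufdhh htajp hihy atmcb jiug okcs
Hunk 3: at line 1 remove [oydp,jmpb] add [syuyb] -> 8 lines: izrih syuyb ufdhh htajp hihy atmcb jiug okcs
Hunk 4: at line 2 remove [htajp] add [iara,kjgbv,minw] -> 10 lines: izrih syuyb ufdhh iara kjgbv minw hihy atmcb jiug okcs
Final line 9: jiug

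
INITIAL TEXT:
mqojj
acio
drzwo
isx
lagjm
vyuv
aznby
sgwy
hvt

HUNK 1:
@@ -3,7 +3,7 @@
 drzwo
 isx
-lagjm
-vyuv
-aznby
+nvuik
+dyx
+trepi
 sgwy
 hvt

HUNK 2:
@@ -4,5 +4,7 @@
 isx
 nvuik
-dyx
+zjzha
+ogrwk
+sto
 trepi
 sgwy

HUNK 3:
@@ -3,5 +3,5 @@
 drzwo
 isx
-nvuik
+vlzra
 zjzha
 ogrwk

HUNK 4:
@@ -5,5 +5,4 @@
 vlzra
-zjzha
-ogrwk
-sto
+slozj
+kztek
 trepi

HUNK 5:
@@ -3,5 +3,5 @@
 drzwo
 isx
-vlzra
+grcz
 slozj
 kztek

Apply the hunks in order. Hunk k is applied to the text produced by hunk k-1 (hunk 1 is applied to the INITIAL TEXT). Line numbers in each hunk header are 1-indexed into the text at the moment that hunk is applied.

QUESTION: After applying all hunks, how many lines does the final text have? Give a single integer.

Answer: 10

Derivation:
Hunk 1: at line 3 remove [lagjm,vyuv,aznby] add [nvuik,dyx,trepi] -> 9 lines: mqojj acio drzwo isx nvuik dyx trepi sgwy hvt
Hunk 2: at line 4 remove [dyx] add [zjzha,ogrwk,sto] -> 11 lines: mqojj acio drzwo isx nvuik zjzha ogrwk sto trepi sgwy hvt
Hunk 3: at line 3 remove [nvuik] add [vlzra] -> 11 lines: mqojj acio drzwo isx vlzra zjzha ogrwk sto trepi sgwy hvt
Hunk 4: at line 5 remove [zjzha,ogrwk,sto] add [slozj,kztek] -> 10 lines: mqojj acio drzwo isx vlzra slozj kztek trepi sgwy hvt
Hunk 5: at line 3 remove [vlzra] add [grcz] -> 10 lines: mqojj acio drzwo isx grcz slozj kztek trepi sgwy hvt
Final line count: 10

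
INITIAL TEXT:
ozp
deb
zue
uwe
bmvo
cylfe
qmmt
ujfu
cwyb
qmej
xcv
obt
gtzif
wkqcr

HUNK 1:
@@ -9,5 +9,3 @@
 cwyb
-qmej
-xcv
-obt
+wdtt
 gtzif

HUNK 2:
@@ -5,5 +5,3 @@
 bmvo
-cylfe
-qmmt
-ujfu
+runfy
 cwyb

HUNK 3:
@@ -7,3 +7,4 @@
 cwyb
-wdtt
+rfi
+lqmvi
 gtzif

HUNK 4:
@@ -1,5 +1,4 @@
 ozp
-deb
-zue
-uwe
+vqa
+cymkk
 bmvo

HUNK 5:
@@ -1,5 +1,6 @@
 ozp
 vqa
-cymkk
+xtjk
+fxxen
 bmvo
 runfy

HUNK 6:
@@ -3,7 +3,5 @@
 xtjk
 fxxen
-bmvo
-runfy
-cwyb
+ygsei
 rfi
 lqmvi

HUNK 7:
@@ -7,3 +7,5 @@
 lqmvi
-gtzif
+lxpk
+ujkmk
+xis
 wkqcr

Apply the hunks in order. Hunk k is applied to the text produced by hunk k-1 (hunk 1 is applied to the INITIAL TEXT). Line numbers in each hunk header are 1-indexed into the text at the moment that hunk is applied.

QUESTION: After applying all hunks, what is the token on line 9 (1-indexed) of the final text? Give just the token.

Answer: ujkmk

Derivation:
Hunk 1: at line 9 remove [qmej,xcv,obt] add [wdtt] -> 12 lines: ozp deb zue uwe bmvo cylfe qmmt ujfu cwyb wdtt gtzif wkqcr
Hunk 2: at line 5 remove [cylfe,qmmt,ujfu] add [runfy] -> 10 lines: ozp deb zue uwe bmvo runfy cwyb wdtt gtzif wkqcr
Hunk 3: at line 7 remove [wdtt] add [rfi,lqmvi] -> 11 lines: ozp deb zue uwe bmvo runfy cwyb rfi lqmvi gtzif wkqcr
Hunk 4: at line 1 remove [deb,zue,uwe] add [vqa,cymkk] -> 10 lines: ozp vqa cymkk bmvo runfy cwyb rfi lqmvi gtzif wkqcr
Hunk 5: at line 1 remove [cymkk] add [xtjk,fxxen] -> 11 lines: ozp vqa xtjk fxxen bmvo runfy cwyb rfi lqmvi gtzif wkqcr
Hunk 6: at line 3 remove [bmvo,runfy,cwyb] add [ygsei] -> 9 lines: ozp vqa xtjk fxxen ygsei rfi lqmvi gtzif wkqcr
Hunk 7: at line 7 remove [gtzif] add [lxpk,ujkmk,xis] -> 11 lines: ozp vqa xtjk fxxen ygsei rfi lqmvi lxpk ujkmk xis wkqcr
Final line 9: ujkmk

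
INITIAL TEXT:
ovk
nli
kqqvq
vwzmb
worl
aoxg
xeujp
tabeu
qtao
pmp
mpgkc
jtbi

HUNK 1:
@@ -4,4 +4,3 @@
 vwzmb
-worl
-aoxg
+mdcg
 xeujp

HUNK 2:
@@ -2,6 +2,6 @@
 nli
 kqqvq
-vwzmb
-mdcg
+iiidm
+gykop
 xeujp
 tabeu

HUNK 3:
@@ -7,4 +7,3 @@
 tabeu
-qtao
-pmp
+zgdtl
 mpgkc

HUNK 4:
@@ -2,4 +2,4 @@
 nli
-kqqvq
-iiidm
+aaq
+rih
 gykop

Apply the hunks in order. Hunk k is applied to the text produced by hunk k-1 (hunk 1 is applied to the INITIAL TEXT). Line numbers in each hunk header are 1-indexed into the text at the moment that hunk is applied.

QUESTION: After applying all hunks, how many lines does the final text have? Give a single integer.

Hunk 1: at line 4 remove [worl,aoxg] add [mdcg] -> 11 lines: ovk nli kqqvq vwzmb mdcg xeujp tabeu qtao pmp mpgkc jtbi
Hunk 2: at line 2 remove [vwzmb,mdcg] add [iiidm,gykop] -> 11 lines: ovk nli kqqvq iiidm gykop xeujp tabeu qtao pmp mpgkc jtbi
Hunk 3: at line 7 remove [qtao,pmp] add [zgdtl] -> 10 lines: ovk nli kqqvq iiidm gykop xeujp tabeu zgdtl mpgkc jtbi
Hunk 4: at line 2 remove [kqqvq,iiidm] add [aaq,rih] -> 10 lines: ovk nli aaq rih gykop xeujp tabeu zgdtl mpgkc jtbi
Final line count: 10

Answer: 10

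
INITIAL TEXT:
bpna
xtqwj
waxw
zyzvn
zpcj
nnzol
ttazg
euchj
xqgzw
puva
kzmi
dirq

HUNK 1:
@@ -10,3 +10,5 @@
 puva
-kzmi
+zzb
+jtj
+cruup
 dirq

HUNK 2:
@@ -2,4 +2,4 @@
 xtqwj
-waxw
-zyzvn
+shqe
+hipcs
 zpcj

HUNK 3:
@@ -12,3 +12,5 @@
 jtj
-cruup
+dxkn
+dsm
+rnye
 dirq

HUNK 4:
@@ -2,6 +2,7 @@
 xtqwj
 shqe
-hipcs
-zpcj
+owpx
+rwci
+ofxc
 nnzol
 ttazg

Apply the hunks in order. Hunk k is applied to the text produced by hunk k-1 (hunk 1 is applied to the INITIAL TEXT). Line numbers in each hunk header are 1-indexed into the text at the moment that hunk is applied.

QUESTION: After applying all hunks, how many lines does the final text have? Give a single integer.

Answer: 17

Derivation:
Hunk 1: at line 10 remove [kzmi] add [zzb,jtj,cruup] -> 14 lines: bpna xtqwj waxw zyzvn zpcj nnzol ttazg euchj xqgzw puva zzb jtj cruup dirq
Hunk 2: at line 2 remove [waxw,zyzvn] add [shqe,hipcs] -> 14 lines: bpna xtqwj shqe hipcs zpcj nnzol ttazg euchj xqgzw puva zzb jtj cruup dirq
Hunk 3: at line 12 remove [cruup] add [dxkn,dsm,rnye] -> 16 lines: bpna xtqwj shqe hipcs zpcj nnzol ttazg euchj xqgzw puva zzb jtj dxkn dsm rnye dirq
Hunk 4: at line 2 remove [hipcs,zpcj] add [owpx,rwci,ofxc] -> 17 lines: bpna xtqwj shqe owpx rwci ofxc nnzol ttazg euchj xqgzw puva zzb jtj dxkn dsm rnye dirq
Final line count: 17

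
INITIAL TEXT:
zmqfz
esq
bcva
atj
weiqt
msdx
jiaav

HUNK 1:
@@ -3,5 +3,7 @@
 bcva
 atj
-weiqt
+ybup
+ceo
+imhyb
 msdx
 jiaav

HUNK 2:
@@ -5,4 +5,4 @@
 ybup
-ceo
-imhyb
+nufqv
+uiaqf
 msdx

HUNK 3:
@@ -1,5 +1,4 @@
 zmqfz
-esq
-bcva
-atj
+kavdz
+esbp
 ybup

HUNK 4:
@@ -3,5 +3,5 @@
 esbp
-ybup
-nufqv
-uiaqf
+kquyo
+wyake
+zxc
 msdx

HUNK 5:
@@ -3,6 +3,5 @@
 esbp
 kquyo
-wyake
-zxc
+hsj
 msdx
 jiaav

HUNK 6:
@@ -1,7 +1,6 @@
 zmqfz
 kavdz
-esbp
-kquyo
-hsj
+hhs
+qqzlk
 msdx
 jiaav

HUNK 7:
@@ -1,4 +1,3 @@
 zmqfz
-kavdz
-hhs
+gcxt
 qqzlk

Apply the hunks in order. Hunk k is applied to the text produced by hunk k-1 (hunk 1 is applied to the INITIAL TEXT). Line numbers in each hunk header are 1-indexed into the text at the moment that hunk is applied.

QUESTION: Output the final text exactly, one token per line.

Hunk 1: at line 3 remove [weiqt] add [ybup,ceo,imhyb] -> 9 lines: zmqfz esq bcva atj ybup ceo imhyb msdx jiaav
Hunk 2: at line 5 remove [ceo,imhyb] add [nufqv,uiaqf] -> 9 lines: zmqfz esq bcva atj ybup nufqv uiaqf msdx jiaav
Hunk 3: at line 1 remove [esq,bcva,atj] add [kavdz,esbp] -> 8 lines: zmqfz kavdz esbp ybup nufqv uiaqf msdx jiaav
Hunk 4: at line 3 remove [ybup,nufqv,uiaqf] add [kquyo,wyake,zxc] -> 8 lines: zmqfz kavdz esbp kquyo wyake zxc msdx jiaav
Hunk 5: at line 3 remove [wyake,zxc] add [hsj] -> 7 lines: zmqfz kavdz esbp kquyo hsj msdx jiaav
Hunk 6: at line 1 remove [esbp,kquyo,hsj] add [hhs,qqzlk] -> 6 lines: zmqfz kavdz hhs qqzlk msdx jiaav
Hunk 7: at line 1 remove [kavdz,hhs] add [gcxt] -> 5 lines: zmqfz gcxt qqzlk msdx jiaav

Answer: zmqfz
gcxt
qqzlk
msdx
jiaav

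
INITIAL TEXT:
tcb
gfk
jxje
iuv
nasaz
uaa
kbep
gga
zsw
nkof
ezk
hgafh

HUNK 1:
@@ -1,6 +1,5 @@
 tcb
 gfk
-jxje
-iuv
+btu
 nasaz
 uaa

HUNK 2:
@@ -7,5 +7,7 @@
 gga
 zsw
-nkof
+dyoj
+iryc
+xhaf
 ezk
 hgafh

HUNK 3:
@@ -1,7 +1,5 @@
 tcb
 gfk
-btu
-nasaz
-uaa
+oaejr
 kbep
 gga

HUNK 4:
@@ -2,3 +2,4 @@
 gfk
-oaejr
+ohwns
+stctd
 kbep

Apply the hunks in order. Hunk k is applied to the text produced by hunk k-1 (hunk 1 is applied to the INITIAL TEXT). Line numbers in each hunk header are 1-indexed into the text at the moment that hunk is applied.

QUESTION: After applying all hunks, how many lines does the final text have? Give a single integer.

Answer: 12

Derivation:
Hunk 1: at line 1 remove [jxje,iuv] add [btu] -> 11 lines: tcb gfk btu nasaz uaa kbep gga zsw nkof ezk hgafh
Hunk 2: at line 7 remove [nkof] add [dyoj,iryc,xhaf] -> 13 lines: tcb gfk btu nasaz uaa kbep gga zsw dyoj iryc xhaf ezk hgafh
Hunk 3: at line 1 remove [btu,nasaz,uaa] add [oaejr] -> 11 lines: tcb gfk oaejr kbep gga zsw dyoj iryc xhaf ezk hgafh
Hunk 4: at line 2 remove [oaejr] add [ohwns,stctd] -> 12 lines: tcb gfk ohwns stctd kbep gga zsw dyoj iryc xhaf ezk hgafh
Final line count: 12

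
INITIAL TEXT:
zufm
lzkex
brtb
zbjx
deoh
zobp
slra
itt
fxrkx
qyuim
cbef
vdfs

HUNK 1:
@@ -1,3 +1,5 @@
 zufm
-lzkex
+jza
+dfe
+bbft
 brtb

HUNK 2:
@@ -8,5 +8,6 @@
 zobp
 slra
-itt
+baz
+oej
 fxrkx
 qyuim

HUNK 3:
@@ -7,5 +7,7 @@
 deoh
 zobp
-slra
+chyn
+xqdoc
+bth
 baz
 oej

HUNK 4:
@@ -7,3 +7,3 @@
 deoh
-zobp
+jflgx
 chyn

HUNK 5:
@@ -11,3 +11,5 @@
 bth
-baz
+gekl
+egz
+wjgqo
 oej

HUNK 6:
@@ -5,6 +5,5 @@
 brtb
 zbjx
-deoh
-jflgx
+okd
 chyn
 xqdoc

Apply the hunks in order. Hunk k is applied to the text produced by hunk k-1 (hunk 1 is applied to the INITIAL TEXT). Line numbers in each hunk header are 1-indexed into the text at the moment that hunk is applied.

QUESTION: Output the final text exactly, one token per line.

Hunk 1: at line 1 remove [lzkex] add [jza,dfe,bbft] -> 14 lines: zufm jza dfe bbft brtb zbjx deoh zobp slra itt fxrkx qyuim cbef vdfs
Hunk 2: at line 8 remove [itt] add [baz,oej] -> 15 lines: zufm jza dfe bbft brtb zbjx deoh zobp slra baz oej fxrkx qyuim cbef vdfs
Hunk 3: at line 7 remove [slra] add [chyn,xqdoc,bth] -> 17 lines: zufm jza dfe bbft brtb zbjx deoh zobp chyn xqdoc bth baz oej fxrkx qyuim cbef vdfs
Hunk 4: at line 7 remove [zobp] add [jflgx] -> 17 lines: zufm jza dfe bbft brtb zbjx deoh jflgx chyn xqdoc bth baz oej fxrkx qyuim cbef vdfs
Hunk 5: at line 11 remove [baz] add [gekl,egz,wjgqo] -> 19 lines: zufm jza dfe bbft brtb zbjx deoh jflgx chyn xqdoc bth gekl egz wjgqo oej fxrkx qyuim cbef vdfs
Hunk 6: at line 5 remove [deoh,jflgx] add [okd] -> 18 lines: zufm jza dfe bbft brtb zbjx okd chyn xqdoc bth gekl egz wjgqo oej fxrkx qyuim cbef vdfs

Answer: zufm
jza
dfe
bbft
brtb
zbjx
okd
chyn
xqdoc
bth
gekl
egz
wjgqo
oej
fxrkx
qyuim
cbef
vdfs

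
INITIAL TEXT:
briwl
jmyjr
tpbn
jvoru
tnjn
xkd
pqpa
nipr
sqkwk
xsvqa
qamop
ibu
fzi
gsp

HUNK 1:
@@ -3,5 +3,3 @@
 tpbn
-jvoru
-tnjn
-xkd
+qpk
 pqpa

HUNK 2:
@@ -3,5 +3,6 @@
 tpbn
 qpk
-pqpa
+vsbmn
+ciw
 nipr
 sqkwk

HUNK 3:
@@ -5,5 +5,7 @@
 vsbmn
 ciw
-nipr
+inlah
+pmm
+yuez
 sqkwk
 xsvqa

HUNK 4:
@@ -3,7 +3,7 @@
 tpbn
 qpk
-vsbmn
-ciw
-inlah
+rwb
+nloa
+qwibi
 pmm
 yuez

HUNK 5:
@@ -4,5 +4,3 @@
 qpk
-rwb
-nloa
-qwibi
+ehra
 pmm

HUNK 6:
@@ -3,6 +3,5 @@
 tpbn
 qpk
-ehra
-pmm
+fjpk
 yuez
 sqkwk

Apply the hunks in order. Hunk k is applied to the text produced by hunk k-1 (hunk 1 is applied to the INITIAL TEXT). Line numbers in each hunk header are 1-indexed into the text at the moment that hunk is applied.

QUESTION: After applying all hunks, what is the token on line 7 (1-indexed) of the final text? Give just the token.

Hunk 1: at line 3 remove [jvoru,tnjn,xkd] add [qpk] -> 12 lines: briwl jmyjr tpbn qpk pqpa nipr sqkwk xsvqa qamop ibu fzi gsp
Hunk 2: at line 3 remove [pqpa] add [vsbmn,ciw] -> 13 lines: briwl jmyjr tpbn qpk vsbmn ciw nipr sqkwk xsvqa qamop ibu fzi gsp
Hunk 3: at line 5 remove [nipr] add [inlah,pmm,yuez] -> 15 lines: briwl jmyjr tpbn qpk vsbmn ciw inlah pmm yuez sqkwk xsvqa qamop ibu fzi gsp
Hunk 4: at line 3 remove [vsbmn,ciw,inlah] add [rwb,nloa,qwibi] -> 15 lines: briwl jmyjr tpbn qpk rwb nloa qwibi pmm yuez sqkwk xsvqa qamop ibu fzi gsp
Hunk 5: at line 4 remove [rwb,nloa,qwibi] add [ehra] -> 13 lines: briwl jmyjr tpbn qpk ehra pmm yuez sqkwk xsvqa qamop ibu fzi gsp
Hunk 6: at line 3 remove [ehra,pmm] add [fjpk] -> 12 lines: briwl jmyjr tpbn qpk fjpk yuez sqkwk xsvqa qamop ibu fzi gsp
Final line 7: sqkwk

Answer: sqkwk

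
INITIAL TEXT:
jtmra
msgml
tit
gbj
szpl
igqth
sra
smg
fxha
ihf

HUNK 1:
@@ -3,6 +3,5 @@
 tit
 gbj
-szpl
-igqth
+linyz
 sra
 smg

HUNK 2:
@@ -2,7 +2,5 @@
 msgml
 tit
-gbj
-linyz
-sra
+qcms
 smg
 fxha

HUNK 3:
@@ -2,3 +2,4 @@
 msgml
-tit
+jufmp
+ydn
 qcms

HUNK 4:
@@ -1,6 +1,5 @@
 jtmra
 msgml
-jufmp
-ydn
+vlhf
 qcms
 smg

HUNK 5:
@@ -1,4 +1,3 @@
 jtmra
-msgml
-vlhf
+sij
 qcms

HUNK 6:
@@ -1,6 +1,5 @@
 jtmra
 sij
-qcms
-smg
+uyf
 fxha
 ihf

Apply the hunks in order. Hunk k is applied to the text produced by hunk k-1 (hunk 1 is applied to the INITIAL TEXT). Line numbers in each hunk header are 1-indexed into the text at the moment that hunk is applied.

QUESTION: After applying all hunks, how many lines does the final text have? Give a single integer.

Hunk 1: at line 3 remove [szpl,igqth] add [linyz] -> 9 lines: jtmra msgml tit gbj linyz sra smg fxha ihf
Hunk 2: at line 2 remove [gbj,linyz,sra] add [qcms] -> 7 lines: jtmra msgml tit qcms smg fxha ihf
Hunk 3: at line 2 remove [tit] add [jufmp,ydn] -> 8 lines: jtmra msgml jufmp ydn qcms smg fxha ihf
Hunk 4: at line 1 remove [jufmp,ydn] add [vlhf] -> 7 lines: jtmra msgml vlhf qcms smg fxha ihf
Hunk 5: at line 1 remove [msgml,vlhf] add [sij] -> 6 lines: jtmra sij qcms smg fxha ihf
Hunk 6: at line 1 remove [qcms,smg] add [uyf] -> 5 lines: jtmra sij uyf fxha ihf
Final line count: 5

Answer: 5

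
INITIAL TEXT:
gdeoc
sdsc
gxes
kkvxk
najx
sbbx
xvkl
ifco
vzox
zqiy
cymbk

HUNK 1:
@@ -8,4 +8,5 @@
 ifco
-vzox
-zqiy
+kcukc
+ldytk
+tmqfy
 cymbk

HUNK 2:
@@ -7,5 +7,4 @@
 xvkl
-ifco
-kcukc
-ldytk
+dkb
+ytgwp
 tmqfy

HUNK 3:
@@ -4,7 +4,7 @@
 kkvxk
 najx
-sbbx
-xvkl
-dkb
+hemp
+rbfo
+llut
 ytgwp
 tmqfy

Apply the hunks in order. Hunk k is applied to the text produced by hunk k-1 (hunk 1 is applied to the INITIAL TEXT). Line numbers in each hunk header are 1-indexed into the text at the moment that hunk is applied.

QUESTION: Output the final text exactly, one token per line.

Answer: gdeoc
sdsc
gxes
kkvxk
najx
hemp
rbfo
llut
ytgwp
tmqfy
cymbk

Derivation:
Hunk 1: at line 8 remove [vzox,zqiy] add [kcukc,ldytk,tmqfy] -> 12 lines: gdeoc sdsc gxes kkvxk najx sbbx xvkl ifco kcukc ldytk tmqfy cymbk
Hunk 2: at line 7 remove [ifco,kcukc,ldytk] add [dkb,ytgwp] -> 11 lines: gdeoc sdsc gxes kkvxk najx sbbx xvkl dkb ytgwp tmqfy cymbk
Hunk 3: at line 4 remove [sbbx,xvkl,dkb] add [hemp,rbfo,llut] -> 11 lines: gdeoc sdsc gxes kkvxk najx hemp rbfo llut ytgwp tmqfy cymbk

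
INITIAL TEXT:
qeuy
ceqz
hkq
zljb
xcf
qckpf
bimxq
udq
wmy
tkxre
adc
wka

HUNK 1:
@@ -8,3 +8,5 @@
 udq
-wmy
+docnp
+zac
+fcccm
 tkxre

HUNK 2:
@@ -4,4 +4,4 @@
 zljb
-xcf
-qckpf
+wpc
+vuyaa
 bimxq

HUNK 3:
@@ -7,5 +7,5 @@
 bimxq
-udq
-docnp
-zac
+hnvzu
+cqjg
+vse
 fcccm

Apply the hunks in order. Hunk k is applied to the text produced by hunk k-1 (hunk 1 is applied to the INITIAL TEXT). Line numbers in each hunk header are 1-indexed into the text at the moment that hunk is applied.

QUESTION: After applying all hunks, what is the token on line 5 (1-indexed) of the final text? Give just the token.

Answer: wpc

Derivation:
Hunk 1: at line 8 remove [wmy] add [docnp,zac,fcccm] -> 14 lines: qeuy ceqz hkq zljb xcf qckpf bimxq udq docnp zac fcccm tkxre adc wka
Hunk 2: at line 4 remove [xcf,qckpf] add [wpc,vuyaa] -> 14 lines: qeuy ceqz hkq zljb wpc vuyaa bimxq udq docnp zac fcccm tkxre adc wka
Hunk 3: at line 7 remove [udq,docnp,zac] add [hnvzu,cqjg,vse] -> 14 lines: qeuy ceqz hkq zljb wpc vuyaa bimxq hnvzu cqjg vse fcccm tkxre adc wka
Final line 5: wpc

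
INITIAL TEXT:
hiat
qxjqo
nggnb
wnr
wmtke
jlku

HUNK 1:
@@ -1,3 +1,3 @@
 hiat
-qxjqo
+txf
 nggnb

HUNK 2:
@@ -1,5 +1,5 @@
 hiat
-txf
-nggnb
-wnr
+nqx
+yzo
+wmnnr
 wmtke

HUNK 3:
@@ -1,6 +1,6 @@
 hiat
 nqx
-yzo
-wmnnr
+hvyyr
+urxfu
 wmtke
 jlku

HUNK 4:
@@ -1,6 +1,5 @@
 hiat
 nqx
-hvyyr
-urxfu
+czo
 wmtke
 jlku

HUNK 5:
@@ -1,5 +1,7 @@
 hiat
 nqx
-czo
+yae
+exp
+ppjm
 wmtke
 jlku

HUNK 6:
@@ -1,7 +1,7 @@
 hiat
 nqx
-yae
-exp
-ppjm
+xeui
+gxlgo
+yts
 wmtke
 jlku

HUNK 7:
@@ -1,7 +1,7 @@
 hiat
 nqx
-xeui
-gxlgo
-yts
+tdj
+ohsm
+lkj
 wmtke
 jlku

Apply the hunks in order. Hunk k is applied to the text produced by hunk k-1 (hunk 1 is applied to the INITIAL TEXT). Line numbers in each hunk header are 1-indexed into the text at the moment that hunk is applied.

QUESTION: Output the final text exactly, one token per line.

Hunk 1: at line 1 remove [qxjqo] add [txf] -> 6 lines: hiat txf nggnb wnr wmtke jlku
Hunk 2: at line 1 remove [txf,nggnb,wnr] add [nqx,yzo,wmnnr] -> 6 lines: hiat nqx yzo wmnnr wmtke jlku
Hunk 3: at line 1 remove [yzo,wmnnr] add [hvyyr,urxfu] -> 6 lines: hiat nqx hvyyr urxfu wmtke jlku
Hunk 4: at line 1 remove [hvyyr,urxfu] add [czo] -> 5 lines: hiat nqx czo wmtke jlku
Hunk 5: at line 1 remove [czo] add [yae,exp,ppjm] -> 7 lines: hiat nqx yae exp ppjm wmtke jlku
Hunk 6: at line 1 remove [yae,exp,ppjm] add [xeui,gxlgo,yts] -> 7 lines: hiat nqx xeui gxlgo yts wmtke jlku
Hunk 7: at line 1 remove [xeui,gxlgo,yts] add [tdj,ohsm,lkj] -> 7 lines: hiat nqx tdj ohsm lkj wmtke jlku

Answer: hiat
nqx
tdj
ohsm
lkj
wmtke
jlku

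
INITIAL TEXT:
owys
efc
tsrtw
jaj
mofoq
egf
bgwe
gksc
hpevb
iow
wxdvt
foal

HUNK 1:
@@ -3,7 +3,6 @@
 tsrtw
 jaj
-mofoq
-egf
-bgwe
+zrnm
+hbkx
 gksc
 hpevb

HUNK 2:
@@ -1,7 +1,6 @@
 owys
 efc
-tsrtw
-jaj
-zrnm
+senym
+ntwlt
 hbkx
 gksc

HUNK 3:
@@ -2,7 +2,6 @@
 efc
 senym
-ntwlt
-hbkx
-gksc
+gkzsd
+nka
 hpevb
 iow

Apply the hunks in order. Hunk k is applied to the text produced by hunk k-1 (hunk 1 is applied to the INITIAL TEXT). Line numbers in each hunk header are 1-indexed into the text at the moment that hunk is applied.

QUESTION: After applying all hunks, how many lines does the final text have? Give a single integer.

Hunk 1: at line 3 remove [mofoq,egf,bgwe] add [zrnm,hbkx] -> 11 lines: owys efc tsrtw jaj zrnm hbkx gksc hpevb iow wxdvt foal
Hunk 2: at line 1 remove [tsrtw,jaj,zrnm] add [senym,ntwlt] -> 10 lines: owys efc senym ntwlt hbkx gksc hpevb iow wxdvt foal
Hunk 3: at line 2 remove [ntwlt,hbkx,gksc] add [gkzsd,nka] -> 9 lines: owys efc senym gkzsd nka hpevb iow wxdvt foal
Final line count: 9

Answer: 9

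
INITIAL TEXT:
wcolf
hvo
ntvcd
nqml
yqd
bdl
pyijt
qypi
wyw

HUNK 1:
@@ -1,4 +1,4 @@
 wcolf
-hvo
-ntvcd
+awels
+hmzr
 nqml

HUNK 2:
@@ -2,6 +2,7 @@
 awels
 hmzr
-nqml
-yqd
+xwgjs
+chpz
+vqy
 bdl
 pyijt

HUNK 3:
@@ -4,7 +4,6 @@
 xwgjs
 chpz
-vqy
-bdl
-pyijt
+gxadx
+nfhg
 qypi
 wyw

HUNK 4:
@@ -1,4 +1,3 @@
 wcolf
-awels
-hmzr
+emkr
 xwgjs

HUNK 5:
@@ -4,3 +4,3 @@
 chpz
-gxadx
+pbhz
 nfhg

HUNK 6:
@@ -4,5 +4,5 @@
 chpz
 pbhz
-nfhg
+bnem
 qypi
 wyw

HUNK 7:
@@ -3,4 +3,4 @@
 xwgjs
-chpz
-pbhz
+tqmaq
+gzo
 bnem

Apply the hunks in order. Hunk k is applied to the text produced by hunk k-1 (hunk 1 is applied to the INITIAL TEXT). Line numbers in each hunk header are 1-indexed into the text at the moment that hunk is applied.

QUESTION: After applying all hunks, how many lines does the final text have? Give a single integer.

Hunk 1: at line 1 remove [hvo,ntvcd] add [awels,hmzr] -> 9 lines: wcolf awels hmzr nqml yqd bdl pyijt qypi wyw
Hunk 2: at line 2 remove [nqml,yqd] add [xwgjs,chpz,vqy] -> 10 lines: wcolf awels hmzr xwgjs chpz vqy bdl pyijt qypi wyw
Hunk 3: at line 4 remove [vqy,bdl,pyijt] add [gxadx,nfhg] -> 9 lines: wcolf awels hmzr xwgjs chpz gxadx nfhg qypi wyw
Hunk 4: at line 1 remove [awels,hmzr] add [emkr] -> 8 lines: wcolf emkr xwgjs chpz gxadx nfhg qypi wyw
Hunk 5: at line 4 remove [gxadx] add [pbhz] -> 8 lines: wcolf emkr xwgjs chpz pbhz nfhg qypi wyw
Hunk 6: at line 4 remove [nfhg] add [bnem] -> 8 lines: wcolf emkr xwgjs chpz pbhz bnem qypi wyw
Hunk 7: at line 3 remove [chpz,pbhz] add [tqmaq,gzo] -> 8 lines: wcolf emkr xwgjs tqmaq gzo bnem qypi wyw
Final line count: 8

Answer: 8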